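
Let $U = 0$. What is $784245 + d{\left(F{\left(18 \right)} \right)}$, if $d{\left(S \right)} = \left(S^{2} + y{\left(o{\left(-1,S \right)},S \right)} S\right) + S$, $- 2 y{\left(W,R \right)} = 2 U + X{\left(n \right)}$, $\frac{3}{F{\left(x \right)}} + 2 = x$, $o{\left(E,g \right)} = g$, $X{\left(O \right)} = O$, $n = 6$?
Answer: $\frac{200766633}{256} \approx 7.8425 \cdot 10^{5}$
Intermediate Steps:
$F{\left(x \right)} = \frac{3}{-2 + x}$
$y{\left(W,R \right)} = -3$ ($y{\left(W,R \right)} = - \frac{2 \cdot 0 + 6}{2} = - \frac{0 + 6}{2} = \left(- \frac{1}{2}\right) 6 = -3$)
$d{\left(S \right)} = S^{2} - 2 S$ ($d{\left(S \right)} = \left(S^{2} - 3 S\right) + S = S^{2} - 2 S$)
$784245 + d{\left(F{\left(18 \right)} \right)} = 784245 + \frac{3}{-2 + 18} \left(-2 + \frac{3}{-2 + 18}\right) = 784245 + \frac{3}{16} \left(-2 + \frac{3}{16}\right) = 784245 + 3 \cdot \frac{1}{16} \left(-2 + 3 \cdot \frac{1}{16}\right) = 784245 + \frac{3 \left(-2 + \frac{3}{16}\right)}{16} = 784245 + \frac{3}{16} \left(- \frac{29}{16}\right) = 784245 - \frac{87}{256} = \frac{200766633}{256}$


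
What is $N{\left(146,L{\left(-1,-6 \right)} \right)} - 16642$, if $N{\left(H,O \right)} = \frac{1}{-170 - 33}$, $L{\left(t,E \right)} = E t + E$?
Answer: $- \frac{3378327}{203} \approx -16642.0$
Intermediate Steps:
$L{\left(t,E \right)} = E + E t$
$N{\left(H,O \right)} = - \frac{1}{203}$ ($N{\left(H,O \right)} = \frac{1}{-203} = - \frac{1}{203}$)
$N{\left(146,L{\left(-1,-6 \right)} \right)} - 16642 = - \frac{1}{203} - 16642 = - \frac{3378327}{203}$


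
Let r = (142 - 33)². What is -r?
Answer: -11881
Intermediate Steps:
r = 11881 (r = 109² = 11881)
-r = -1*11881 = -11881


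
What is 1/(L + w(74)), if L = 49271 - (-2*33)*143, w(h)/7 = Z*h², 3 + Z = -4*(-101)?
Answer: 1/15429841 ≈ 6.4809e-8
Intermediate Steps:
Z = 401 (Z = -3 - 4*(-101) = -3 + 404 = 401)
w(h) = 2807*h² (w(h) = 7*(401*h²) = 2807*h²)
L = 58709 (L = 49271 - (-66)*143 = 49271 - 1*(-9438) = 49271 + 9438 = 58709)
1/(L + w(74)) = 1/(58709 + 2807*74²) = 1/(58709 + 2807*5476) = 1/(58709 + 15371132) = 1/15429841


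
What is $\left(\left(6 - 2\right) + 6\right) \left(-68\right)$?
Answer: $-680$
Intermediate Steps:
$\left(\left(6 - 2\right) + 6\right) \left(-68\right) = \left(4 + 6\right) \left(-68\right) = 10 \left(-68\right) = -680$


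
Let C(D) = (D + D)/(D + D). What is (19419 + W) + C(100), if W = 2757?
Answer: 22177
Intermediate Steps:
C(D) = 1 (C(D) = (2*D)/((2*D)) = (2*D)*(1/(2*D)) = 1)
(19419 + W) + C(100) = (19419 + 2757) + 1 = 22176 + 1 = 22177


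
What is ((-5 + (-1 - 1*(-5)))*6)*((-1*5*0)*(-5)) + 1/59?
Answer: 1/59 ≈ 0.016949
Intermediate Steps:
((-5 + (-1 - 1*(-5)))*6)*((-1*5*0)*(-5)) + 1/59 = ((-5 + (-1 + 5))*6)*(-5*0*(-5)) + 1/59 = ((-5 + 4)*6)*(0*(-5)) + 1/59 = -1*6*0 + 1/59 = -6*0 + 1/59 = 0 + 1/59 = 1/59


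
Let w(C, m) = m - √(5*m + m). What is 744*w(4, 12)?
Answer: 8928 - 4464*√2 ≈ 2614.9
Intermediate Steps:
w(C, m) = m - √6*√m (w(C, m) = m - √(6*m) = m - √6*√m)
744*w(4, 12) = 744*(12 - √6*√12) = 744*(12 - √6*2*√3) = 744*(12 - 6*√2) = 8928 - 4464*√2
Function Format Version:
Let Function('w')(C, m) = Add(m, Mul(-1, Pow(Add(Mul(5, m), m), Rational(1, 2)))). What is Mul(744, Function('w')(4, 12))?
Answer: Add(8928, Mul(-4464, Pow(2, Rational(1, 2)))) ≈ 2614.9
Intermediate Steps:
Function('w')(C, m) = Add(m, Mul(-1, Pow(6, Rational(1, 2)), Pow(m, Rational(1, 2)))) (Function('w')(C, m) = Add(m, Mul(-1, Pow(Mul(6, m), Rational(1, 2)))) = Add(m, Mul(-1, Mul(Pow(6, Rational(1, 2)), Pow(m, Rational(1, 2))))) = Add(m, Mul(-1, Pow(6, Rational(1, 2)), Pow(m, Rational(1, 2)))))
Mul(744, Function('w')(4, 12)) = Mul(744, Add(12, Mul(-1, Pow(6, Rational(1, 2)), Pow(12, Rational(1, 2))))) = Mul(744, Add(12, Mul(-1, Pow(6, Rational(1, 2)), Mul(2, Pow(3, Rational(1, 2)))))) = Mul(744, Add(12, Mul(-6, Pow(2, Rational(1, 2))))) = Add(8928, Mul(-4464, Pow(2, Rational(1, 2))))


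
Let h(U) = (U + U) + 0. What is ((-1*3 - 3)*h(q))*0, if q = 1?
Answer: 0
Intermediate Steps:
h(U) = 2*U (h(U) = 2*U + 0 = 2*U)
((-1*3 - 3)*h(q))*0 = ((-1*3 - 3)*(2*1))*0 = ((-3 - 3)*2)*0 = -6*2*0 = -12*0 = 0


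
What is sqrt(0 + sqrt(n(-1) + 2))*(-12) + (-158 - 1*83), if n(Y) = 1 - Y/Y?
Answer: -241 - 12*2**(1/4) ≈ -255.27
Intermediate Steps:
n(Y) = 0 (n(Y) = 1 - 1*1 = 1 - 1 = 0)
sqrt(0 + sqrt(n(-1) + 2))*(-12) + (-158 - 1*83) = sqrt(0 + sqrt(0 + 2))*(-12) + (-158 - 1*83) = sqrt(0 + sqrt(2))*(-12) + (-158 - 83) = sqrt(sqrt(2))*(-12) - 241 = 2**(1/4)*(-12) - 241 = -12*2**(1/4) - 241 = -241 - 12*2**(1/4)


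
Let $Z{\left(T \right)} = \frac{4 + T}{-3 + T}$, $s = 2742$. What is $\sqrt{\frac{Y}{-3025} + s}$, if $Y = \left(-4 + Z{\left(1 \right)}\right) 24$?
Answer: $\frac{3 \sqrt{921634}}{55} \approx 52.365$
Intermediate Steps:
$Z{\left(T \right)} = \frac{4 + T}{-3 + T}$
$Y = -156$ ($Y = \left(-4 + \frac{4 + 1}{-3 + 1}\right) 24 = \left(-4 + \frac{1}{-2} \cdot 5\right) 24 = \left(-4 - \frac{5}{2}\right) 24 = \left(- \frac{13}{2}\right) 24 = -156$)
$\sqrt{\frac{Y}{-3025} + s} = \sqrt{- \frac{156}{-3025} + 2742} = \sqrt{\left(-156\right) \left(- \frac{1}{3025}\right) + 2742} = \sqrt{\frac{156}{3025} + 2742} = \sqrt{\frac{8294706}{3025}} = \frac{3 \sqrt{921634}}{55}$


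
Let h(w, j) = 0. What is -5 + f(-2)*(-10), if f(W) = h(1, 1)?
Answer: -5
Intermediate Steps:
f(W) = 0
-5 + f(-2)*(-10) = -5 + 0*(-10) = -5 + 0 = -5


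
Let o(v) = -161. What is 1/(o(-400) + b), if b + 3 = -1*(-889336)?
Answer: 1/889172 ≈ 1.1246e-6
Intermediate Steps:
b = 889333 (b = -3 - 1*(-889336) = -3 + 889336 = 889333)
1/(o(-400) + b) = 1/(-161 + 889333) = 1/889172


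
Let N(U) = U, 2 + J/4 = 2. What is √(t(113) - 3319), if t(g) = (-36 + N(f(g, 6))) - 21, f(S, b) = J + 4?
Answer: 2*I*√843 ≈ 58.069*I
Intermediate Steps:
J = 0 (J = -8 + 4*2 = -8 + 8 = 0)
f(S, b) = 4 (f(S, b) = 0 + 4 = 4)
t(g) = -53 (t(g) = (-36 + 4) - 21 = -32 - 21 = -53)
√(t(113) - 3319) = √(-53 - 3319) = √(-3372) = 2*I*√843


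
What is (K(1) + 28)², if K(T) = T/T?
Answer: 841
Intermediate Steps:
K(T) = 1
(K(1) + 28)² = (1 + 28)² = 29² = 841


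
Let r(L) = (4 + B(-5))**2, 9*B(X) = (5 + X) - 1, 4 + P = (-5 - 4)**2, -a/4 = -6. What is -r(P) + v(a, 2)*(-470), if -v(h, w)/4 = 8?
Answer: 1217015/81 ≈ 15025.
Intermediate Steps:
a = 24 (a = -4*(-6) = 24)
P = 77 (P = -4 + (-5 - 4)**2 = -4 + (-9)**2 = -4 + 81 = 77)
v(h, w) = -32 (v(h, w) = -4*8 = -32)
B(X) = 4/9 + X/9 (B(X) = ((5 + X) - 1)/9 = (4 + X)/9 = 4/9 + X/9)
r(L) = 1225/81 (r(L) = (4 + (4/9 + (1/9)*(-5)))**2 = (4 + (4/9 - 5/9))**2 = (4 - 1/9)**2 = (35/9)**2 = 1225/81)
-r(P) + v(a, 2)*(-470) = -1*1225/81 - 32*(-470) = -1225/81 + 15040 = 1217015/81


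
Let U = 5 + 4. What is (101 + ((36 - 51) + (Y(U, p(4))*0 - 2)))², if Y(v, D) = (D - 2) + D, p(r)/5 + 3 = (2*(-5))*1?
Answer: 7056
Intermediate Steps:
p(r) = -65 (p(r) = -15 + 5*((2*(-5))*1) = -15 + 5*(-10*1) = -15 + 5*(-10) = -15 - 50 = -65)
U = 9
Y(v, D) = -2 + 2*D (Y(v, D) = (-2 + D) + D = -2 + 2*D)
(101 + ((36 - 51) + (Y(U, p(4))*0 - 2)))² = (101 + ((36 - 51) + ((-2 + 2*(-65))*0 - 2)))² = (101 + (-15 + ((-2 - 130)*0 - 2)))² = (101 + (-15 + (-132*0 - 2)))² = (101 + (-15 + (0 - 2)))² = (101 + (-15 - 2))² = (101 - 17)² = 84² = 7056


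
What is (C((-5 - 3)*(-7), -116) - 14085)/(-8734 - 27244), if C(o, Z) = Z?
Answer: 14201/35978 ≈ 0.39471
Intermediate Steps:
(C((-5 - 3)*(-7), -116) - 14085)/(-8734 - 27244) = (-116 - 14085)/(-8734 - 27244) = -14201/(-35978) = -14201*(-1/35978) = 14201/35978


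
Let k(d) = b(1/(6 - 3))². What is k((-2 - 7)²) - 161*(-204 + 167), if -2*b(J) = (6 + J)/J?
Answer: 24189/4 ≈ 6047.3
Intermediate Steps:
b(J) = -(6 + J)/(2*J)
k(d) = 361/4 (k(d) = ((-6 - 1/(6 - 3))/(2*(1/(6 - 3))))² = ((-6 - 1/3)/(2*(1/3)))² = ((-6 - 1*⅓)/(2*(⅓)))² = ((½)*3*(-6 - ⅓))² = ((½)*3*(-19/3))² = (-19/2)² = 361/4)
k((-2 - 7)²) - 161*(-204 + 167) = 361/4 - 161*(-204 + 167) = 361/4 - 161*(-37) = 361/4 + 5957 = 24189/4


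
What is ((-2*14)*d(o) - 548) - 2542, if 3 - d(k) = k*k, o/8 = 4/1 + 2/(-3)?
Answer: 150634/9 ≈ 16737.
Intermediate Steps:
o = 80/3 (o = 8*(4/1 + 2/(-3)) = 8*(4*1 + 2*(-1/3)) = 8*(4 - 2/3) = 8*(10/3) = 80/3 ≈ 26.667)
d(k) = 3 - k**2 (d(k) = 3 - k*k = 3 - k**2)
((-2*14)*d(o) - 548) - 2542 = ((-2*14)*(3 - (80/3)**2) - 548) - 2542 = (-28*(3 - 1*6400/9) - 548) - 2542 = (-28*(3 - 6400/9) - 548) - 2542 = (-28*(-6373/9) - 548) - 2542 = (178444/9 - 548) - 2542 = 173512/9 - 2542 = 150634/9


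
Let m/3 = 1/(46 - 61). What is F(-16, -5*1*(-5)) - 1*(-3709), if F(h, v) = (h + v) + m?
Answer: 18589/5 ≈ 3717.8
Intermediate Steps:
m = -⅕ (m = 3/(46 - 61) = 3/(-15) = 3*(-1/15) = -⅕ ≈ -0.20000)
F(h, v) = -⅕ + h + v (F(h, v) = (h + v) - ⅕ = -⅕ + h + v)
F(-16, -5*1*(-5)) - 1*(-3709) = (-⅕ - 16 - 5*1*(-5)) - 1*(-3709) = (-⅕ - 16 - 5*(-5)) + 3709 = (-⅕ - 16 + 25) + 3709 = 44/5 + 3709 = 18589/5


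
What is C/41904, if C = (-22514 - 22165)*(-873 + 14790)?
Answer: -69088627/4656 ≈ -14839.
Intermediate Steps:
C = -621797643 (C = -44679*13917 = -621797643)
C/41904 = -621797643/41904 = -621797643*1/41904 = -69088627/4656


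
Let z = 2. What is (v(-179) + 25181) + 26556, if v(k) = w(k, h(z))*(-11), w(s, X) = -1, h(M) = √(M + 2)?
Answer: 51748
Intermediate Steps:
h(M) = √(2 + M)
v(k) = 11 (v(k) = -1*(-11) = 11)
(v(-179) + 25181) + 26556 = (11 + 25181) + 26556 = 25192 + 26556 = 51748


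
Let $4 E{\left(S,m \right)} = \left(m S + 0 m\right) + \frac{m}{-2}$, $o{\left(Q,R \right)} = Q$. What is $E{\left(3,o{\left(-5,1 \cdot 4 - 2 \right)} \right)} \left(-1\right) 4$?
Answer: $\frac{25}{2} \approx 12.5$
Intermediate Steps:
$E{\left(S,m \right)} = - \frac{m}{8} + \frac{S m}{4}$ ($E{\left(S,m \right)} = \frac{\left(m S + 0 m\right) + \frac{m}{-2}}{4} = \frac{\left(S m + 0\right) + m \left(- \frac{1}{2}\right)}{4} = \frac{S m - \frac{m}{2}}{4} = \frac{- \frac{m}{2} + S m}{4} = - \frac{m}{8} + \frac{S m}{4}$)
$E{\left(3,o{\left(-5,1 \cdot 4 - 2 \right)} \right)} \left(-1\right) 4 = \frac{1}{8} \left(-5\right) \left(-1 + 2 \cdot 3\right) \left(-1\right) 4 = \frac{1}{8} \left(-5\right) \left(-1 + 6\right) \left(-1\right) 4 = \frac{1}{8} \left(-5\right) 5 \left(-1\right) 4 = \left(- \frac{25}{8}\right) \left(-1\right) 4 = \frac{25}{8} \cdot 4 = \frac{25}{2}$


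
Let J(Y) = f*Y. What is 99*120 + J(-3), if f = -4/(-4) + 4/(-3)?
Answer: 11881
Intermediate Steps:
f = -⅓ (f = -4*(-¼) + 4*(-⅓) = 1 - 4/3 = -⅓ ≈ -0.33333)
J(Y) = -Y/3
99*120 + J(-3) = 99*120 - ⅓*(-3) = 11880 + 1 = 11881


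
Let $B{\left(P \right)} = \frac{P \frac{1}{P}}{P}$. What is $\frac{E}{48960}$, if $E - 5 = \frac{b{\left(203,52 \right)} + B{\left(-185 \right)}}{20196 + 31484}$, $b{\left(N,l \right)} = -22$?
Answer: $\frac{47799929}{468096768000} \approx 0.00010212$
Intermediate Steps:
$B{\left(P \right)} = \frac{1}{P}$ ($B{\left(P \right)} = 1 \frac{1}{P} = \frac{1}{P}$)
$E = \frac{47799929}{9560800}$ ($E = 5 + \frac{-22 + \frac{1}{-185}}{20196 + 31484} = 5 + \frac{-22 - \frac{1}{185}}{51680} = 5 - \frac{4071}{9560800} = \frac{47799929}{9560800} \approx 4.9996$)
$\frac{E}{48960} = \frac{47799929}{9560800 \cdot 48960} = \frac{47799929}{9560800} \cdot \frac{1}{48960} = \frac{47799929}{468096768000}$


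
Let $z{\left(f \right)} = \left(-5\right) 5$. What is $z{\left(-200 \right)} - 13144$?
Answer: $-13169$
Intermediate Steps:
$z{\left(f \right)} = -25$
$z{\left(-200 \right)} - 13144 = -25 - 13144 = -13169$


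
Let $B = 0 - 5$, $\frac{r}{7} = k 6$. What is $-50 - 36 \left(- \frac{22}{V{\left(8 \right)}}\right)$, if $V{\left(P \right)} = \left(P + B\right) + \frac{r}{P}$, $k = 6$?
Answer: $- \frac{622}{23} \approx -27.043$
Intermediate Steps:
$r = 252$ ($r = 7 \cdot 6 \cdot 6 = 7 \cdot 36 = 252$)
$B = -5$ ($B = 0 - 5 = -5$)
$V{\left(P \right)} = -5 + P + \frac{252}{P}$ ($V{\left(P \right)} = \left(P - 5\right) + \frac{252}{P} = \left(-5 + P\right) + \frac{252}{P} = -5 + P + \frac{252}{P}$)
$-50 - 36 \left(- \frac{22}{V{\left(8 \right)}}\right) = -50 - 36 \left(- \frac{22}{-5 + 8 + \frac{252}{8}}\right) = -50 - 36 \left(- \frac{22}{-5 + 8 + 252 \cdot \frac{1}{8}}\right) = -50 - 36 \left(- \frac{22}{-5 + 8 + \frac{63}{2}}\right) = -50 - 36 \left(- \frac{22}{\frac{69}{2}}\right) = -50 - 36 \left(\left(-22\right) \frac{2}{69}\right) = -50 - - \frac{528}{23} = -50 + \frac{528}{23} = - \frac{622}{23}$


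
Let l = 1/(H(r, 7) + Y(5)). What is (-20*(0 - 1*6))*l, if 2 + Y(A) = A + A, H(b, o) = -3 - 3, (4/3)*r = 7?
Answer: 60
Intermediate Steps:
r = 21/4 (r = (3/4)*7 = 21/4 ≈ 5.2500)
H(b, o) = -6
Y(A) = -2 + 2*A (Y(A) = -2 + (A + A) = -2 + 2*A)
l = 1/2 (l = 1/(-6 + (-2 + 2*5)) = 1/(-6 + (-2 + 10)) = 1/(-6 + 8) = 1/2 ≈ 0.50000)
(-20*(0 - 1*6))*l = -20*(0 - 1*6)*(1/2) = -20*(0 - 6)*(1/2) = -20*(-6)*(1/2) = 120*(1/2) = 60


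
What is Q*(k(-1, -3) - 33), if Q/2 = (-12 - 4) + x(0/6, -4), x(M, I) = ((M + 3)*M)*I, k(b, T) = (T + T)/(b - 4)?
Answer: 5088/5 ≈ 1017.6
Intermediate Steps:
k(b, T) = 2*T/(-4 + b) (k(b, T) = (2*T)/(-4 + b) = 2*T/(-4 + b))
x(M, I) = I*M*(3 + M) (x(M, I) = ((3 + M)*M)*I = (M*(3 + M))*I = I*M*(3 + M))
Q = -32 (Q = 2*((-12 - 4) - 4*0/6*(3 + 0/6)) = 2*(-16 - 4*0*(1/6)*(3 + 0*(1/6))) = 2*(-16 - 4*0*(3 + 0)) = 2*(-16 - 4*0*3) = 2*(-16 + 0) = 2*(-16) = -32)
Q*(k(-1, -3) - 33) = -32*(2*(-3)/(-4 - 1) - 33) = -32*(2*(-3)/(-5) - 33) = -32*(2*(-3)*(-1/5) - 33) = -32*(6/5 - 33) = -32*(-159/5) = 5088/5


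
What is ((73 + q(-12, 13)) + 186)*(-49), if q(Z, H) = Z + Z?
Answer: -11515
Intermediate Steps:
q(Z, H) = 2*Z
((73 + q(-12, 13)) + 186)*(-49) = ((73 + 2*(-12)) + 186)*(-49) = ((73 - 24) + 186)*(-49) = (49 + 186)*(-49) = 235*(-49) = -11515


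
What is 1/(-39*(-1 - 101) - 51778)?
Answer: -1/47800 ≈ -2.0921e-5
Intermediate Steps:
1/(-39*(-1 - 101) - 51778) = 1/(-39*(-102) - 51778) = 1/(3978 - 51778) = 1/(-47800) = -1/47800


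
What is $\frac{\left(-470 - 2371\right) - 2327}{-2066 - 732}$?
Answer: $\frac{2584}{1399} \approx 1.847$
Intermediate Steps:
$\frac{\left(-470 - 2371\right) - 2327}{-2066 - 732} = \frac{\left(-470 - 2371\right) - 2327}{-2798} = \left(-2841 - 2327\right) \left(- \frac{1}{2798}\right) = \left(-5168\right) \left(- \frac{1}{2798}\right) = \frac{2584}{1399}$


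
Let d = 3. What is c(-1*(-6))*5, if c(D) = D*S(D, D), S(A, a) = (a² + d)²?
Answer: 45630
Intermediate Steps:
S(A, a) = (3 + a²)² (S(A, a) = (a² + 3)² = (3 + a²)²)
c(D) = D*(3 + D²)²
c(-1*(-6))*5 = ((-1*(-6))*(3 + (-1*(-6))²)²)*5 = (6*(3 + 6²)²)*5 = (6*(3 + 36)²)*5 = (6*39²)*5 = (6*1521)*5 = 9126*5 = 45630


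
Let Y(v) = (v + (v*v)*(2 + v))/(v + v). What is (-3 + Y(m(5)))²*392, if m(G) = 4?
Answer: 35378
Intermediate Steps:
Y(v) = (v + v²*(2 + v))/(2*v) (Y(v) = (v + v²*(2 + v))/((2*v)) = (v + v²*(2 + v))*(1/(2*v)) = (v + v²*(2 + v))/(2*v))
(-3 + Y(m(5)))²*392 = (-3 + (½ + 4 + (½)*4²))²*392 = (-3 + (½ + 4 + (½)*16))²*392 = (-3 + (½ + 4 + 8))²*392 = (-3 + 25/2)²*392 = (19/2)²*392 = (361/4)*392 = 35378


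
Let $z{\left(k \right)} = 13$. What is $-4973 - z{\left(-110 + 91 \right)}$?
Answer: $-4986$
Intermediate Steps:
$-4973 - z{\left(-110 + 91 \right)} = -4973 - 13 = -4986$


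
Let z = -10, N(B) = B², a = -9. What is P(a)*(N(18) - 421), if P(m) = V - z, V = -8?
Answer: -194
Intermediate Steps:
P(m) = 2 (P(m) = -8 - 1*(-10) = -8 + 10 = 2)
P(a)*(N(18) - 421) = 2*(18² - 421) = 2*(324 - 421) = 2*(-97) = -194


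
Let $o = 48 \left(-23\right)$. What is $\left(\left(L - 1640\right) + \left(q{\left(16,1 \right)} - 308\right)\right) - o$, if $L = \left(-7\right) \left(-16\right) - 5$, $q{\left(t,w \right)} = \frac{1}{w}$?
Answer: $-736$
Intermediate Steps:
$L = 107$ ($L = 112 - 5 = 107$)
$o = -1104$
$\left(\left(L - 1640\right) + \left(q{\left(16,1 \right)} - 308\right)\right) - o = \left(\left(107 - 1640\right) + \left(1^{-1} - 308\right)\right) - -1104 = \left(-1533 + \left(1 - 308\right)\right) + 1104 = \left(-1533 - 307\right) + 1104 = -1840 + 1104 = -736$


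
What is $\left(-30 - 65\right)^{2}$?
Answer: $9025$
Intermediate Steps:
$\left(-30 - 65\right)^{2} = \left(-95\right)^{2} = 9025$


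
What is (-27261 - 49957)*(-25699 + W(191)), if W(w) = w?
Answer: 1969676744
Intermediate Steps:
(-27261 - 49957)*(-25699 + W(191)) = (-27261 - 49957)*(-25699 + 191) = -77218*(-25508) = 1969676744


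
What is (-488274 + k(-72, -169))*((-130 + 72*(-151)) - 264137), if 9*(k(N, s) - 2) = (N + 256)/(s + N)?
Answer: 32376589048792/241 ≈ 1.3434e+11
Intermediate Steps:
k(N, s) = 2 + (256 + N)/(9*(N + s)) (k(N, s) = 2 + ((N + 256)/(s + N))/9 = 2 + ((256 + N)/(N + s))/9 = 2 + (256 + N)/(9*(N + s)))
(-488274 + k(-72, -169))*((-130 + 72*(-151)) - 264137) = (-488274 + (256 + 18*(-169) + 19*(-72))/(9*(-72 - 169)))*((-130 + 72*(-151)) - 264137) = (-488274 + (⅑)*(256 - 3042 - 1368)/(-241))*((-130 - 10872) - 264137) = (-488274 + (⅑)*(-1/241)*(-4154))*(-11002 - 264137) = (-488274 + 4154/2169)*(-275139) = -1059062152/2169*(-275139) = 32376589048792/241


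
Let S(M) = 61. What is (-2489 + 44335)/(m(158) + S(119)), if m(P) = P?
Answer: 41846/219 ≈ 191.08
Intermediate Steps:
(-2489 + 44335)/(m(158) + S(119)) = (-2489 + 44335)/(158 + 61) = 41846/219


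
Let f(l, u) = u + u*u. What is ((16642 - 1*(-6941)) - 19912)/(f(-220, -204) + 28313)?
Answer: 3671/69725 ≈ 0.052650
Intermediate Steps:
f(l, u) = u + u**2
((16642 - 1*(-6941)) - 19912)/(f(-220, -204) + 28313) = ((16642 - 1*(-6941)) - 19912)/(-204*(1 - 204) + 28313) = ((16642 + 6941) - 19912)/(-204*(-203) + 28313) = (23583 - 19912)/(41412 + 28313) = 3671/69725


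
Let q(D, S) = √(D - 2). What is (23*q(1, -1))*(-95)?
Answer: -2185*I ≈ -2185.0*I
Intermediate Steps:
q(D, S) = √(-2 + D)
(23*q(1, -1))*(-95) = (23*√(-2 + 1))*(-95) = (23*√(-1))*(-95) = (23*I)*(-95) = -2185*I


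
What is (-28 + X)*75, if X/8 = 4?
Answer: 300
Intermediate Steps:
X = 32 (X = 8*4 = 32)
(-28 + X)*75 = (-28 + 32)*75 = 4*75 = 300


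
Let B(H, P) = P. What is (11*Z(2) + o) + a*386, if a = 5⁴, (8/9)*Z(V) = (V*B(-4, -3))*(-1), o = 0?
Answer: 965297/4 ≈ 2.4132e+5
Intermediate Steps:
Z(V) = 27*V/8 (Z(V) = 9*((V*(-3))*(-1))/8 = 9*(-3*V*(-1))/8 = 9*(3*V)/8 = 27*V/8)
a = 625
(11*Z(2) + o) + a*386 = (11*((27/8)*2) + 0) + 625*386 = (11*(27/4) + 0) + 241250 = (297/4 + 0) + 241250 = 297/4 + 241250 = 965297/4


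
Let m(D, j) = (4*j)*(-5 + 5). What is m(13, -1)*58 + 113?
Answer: 113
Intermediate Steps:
m(D, j) = 0 (m(D, j) = (4*j)*0 = 0)
m(13, -1)*58 + 113 = 0*58 + 113 = 0 + 113 = 113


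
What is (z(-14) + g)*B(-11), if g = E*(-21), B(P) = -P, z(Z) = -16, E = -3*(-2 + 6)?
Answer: 2596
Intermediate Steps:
E = -12 (E = -3*4 = -12)
g = 252 (g = -12*(-21) = 252)
(z(-14) + g)*B(-11) = (-16 + 252)*(-1*(-11)) = 236*11 = 2596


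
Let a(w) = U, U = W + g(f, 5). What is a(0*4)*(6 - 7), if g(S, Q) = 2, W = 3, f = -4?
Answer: -5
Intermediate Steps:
U = 5 (U = 3 + 2 = 5)
a(w) = 5
a(0*4)*(6 - 7) = 5*(6 - 7) = 5*(-1) = -5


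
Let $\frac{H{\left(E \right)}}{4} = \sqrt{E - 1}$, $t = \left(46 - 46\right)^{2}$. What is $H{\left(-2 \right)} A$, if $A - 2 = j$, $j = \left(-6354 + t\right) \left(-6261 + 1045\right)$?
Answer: $132569864 i \sqrt{3} \approx 2.2962 \cdot 10^{8} i$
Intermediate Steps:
$t = 0$ ($t = 0^{2} = 0$)
$j = 33142464$ ($j = \left(-6354 + 0\right) \left(-6261 + 1045\right) = \left(-6354\right) \left(-5216\right) = 33142464$)
$H{\left(E \right)} = 4 \sqrt{-1 + E}$ ($H{\left(E \right)} = 4 \sqrt{E - 1} = 4 \sqrt{-1 + E}$)
$A = 33142466$ ($A = 2 + 33142464 = 33142466$)
$H{\left(-2 \right)} A = 4 \sqrt{-1 - 2} \cdot 33142466 = 4 \sqrt{-3} \cdot 33142466 = 4 i \sqrt{3} \cdot 33142466 = 132569864 i \sqrt{3}$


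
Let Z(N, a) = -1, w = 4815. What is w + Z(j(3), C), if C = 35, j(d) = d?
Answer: 4814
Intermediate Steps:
w + Z(j(3), C) = 4815 - 1 = 4814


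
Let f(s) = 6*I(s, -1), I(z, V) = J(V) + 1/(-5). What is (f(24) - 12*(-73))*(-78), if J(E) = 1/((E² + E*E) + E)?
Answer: -343512/5 ≈ -68702.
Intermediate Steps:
J(E) = 1/(E + 2*E²) (J(E) = 1/((E² + E²) + E) = 1/(2*E² + E) = 1/(E + 2*E²))
I(z, V) = -⅕ + 1/(V*(1 + 2*V)) (I(z, V) = 1/(V*(1 + 2*V)) + 1/(-5) = 1/(V*(1 + 2*V)) - ⅕ = -⅕ + 1/(V*(1 + 2*V)))
f(s) = 24/5 (f(s) = 6*((⅕)*(5 - 1*(-1)*(1 + 2*(-1)))/(-1*(1 + 2*(-1)))) = 6*((⅕)*(-1)*(5 - 1*(-1)*(1 - 2))/(1 - 2)) = 6*((⅕)*(-1)*(5 - 1*(-1)*(-1))/(-1)) = 6*((⅕)*(-1)*(-1)*(5 - 1)) = 6*((⅕)*(-1)*(-1)*4) = 6*(⅘) = 24/5)
(f(24) - 12*(-73))*(-78) = (24/5 - 12*(-73))*(-78) = (24/5 + 876)*(-78) = (4404/5)*(-78) = -343512/5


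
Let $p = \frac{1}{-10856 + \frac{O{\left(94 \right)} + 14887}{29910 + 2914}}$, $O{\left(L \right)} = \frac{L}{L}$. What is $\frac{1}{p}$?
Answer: $- \frac{44540307}{4103} \approx -10856.0$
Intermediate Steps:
$O{\left(L \right)} = 1$
$p = - \frac{4103}{44540307}$ ($p = \frac{1}{-10856 + \frac{1 + 14887}{29910 + 2914}} = \frac{1}{-10856 + \frac{14888}{32824}} = \frac{1}{-10856 + 14888 \cdot \frac{1}{32824}} = \frac{1}{-10856 + \frac{1861}{4103}} = \frac{1}{- \frac{44540307}{4103}} = - \frac{4103}{44540307} \approx -9.2119 \cdot 10^{-5}$)
$\frac{1}{p} = \frac{1}{- \frac{4103}{44540307}} = - \frac{44540307}{4103}$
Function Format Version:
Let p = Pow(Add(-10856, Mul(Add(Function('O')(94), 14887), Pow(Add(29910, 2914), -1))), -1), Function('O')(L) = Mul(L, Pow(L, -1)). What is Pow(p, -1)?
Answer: Rational(-44540307, 4103) ≈ -10856.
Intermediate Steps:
Function('O')(L) = 1
p = Rational(-4103, 44540307) (p = Pow(Add(-10856, Mul(Add(1, 14887), Pow(Add(29910, 2914), -1))), -1) = Pow(Add(-10856, Mul(14888, Pow(32824, -1))), -1) = Pow(Add(-10856, Mul(14888, Rational(1, 32824))), -1) = Pow(Add(-10856, Rational(1861, 4103)), -1) = Pow(Rational(-44540307, 4103), -1) = Rational(-4103, 44540307) ≈ -9.2119e-5)
Pow(p, -1) = Pow(Rational(-4103, 44540307), -1) = Rational(-44540307, 4103)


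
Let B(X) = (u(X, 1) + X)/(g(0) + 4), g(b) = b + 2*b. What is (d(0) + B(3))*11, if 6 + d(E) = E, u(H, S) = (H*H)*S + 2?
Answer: -55/2 ≈ -27.500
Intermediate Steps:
u(H, S) = 2 + S*H² (u(H, S) = H²*S + 2 = S*H² + 2 = 2 + S*H²)
g(b) = 3*b
d(E) = -6 + E
B(X) = ½ + X/4 + X²/4 (B(X) = ((2 + 1*X²) + X)/(3*0 + 4) = ((2 + X²) + X)/(0 + 4) = (2 + X + X²)/4 = (2 + X + X²)*(¼) = ½ + X/4 + X²/4)
(d(0) + B(3))*11 = ((-6 + 0) + (½ + (¼)*3 + (¼)*3²))*11 = (-6 + (½ + ¾ + (¼)*9))*11 = (-6 + (½ + ¾ + 9/4))*11 = (-6 + 7/2)*11 = -5/2*11 = -55/2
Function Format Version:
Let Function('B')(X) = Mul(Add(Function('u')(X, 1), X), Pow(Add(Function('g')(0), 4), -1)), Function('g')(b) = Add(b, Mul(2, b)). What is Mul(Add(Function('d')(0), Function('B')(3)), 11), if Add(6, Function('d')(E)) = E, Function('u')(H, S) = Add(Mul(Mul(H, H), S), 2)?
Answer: Rational(-55, 2) ≈ -27.500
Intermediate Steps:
Function('u')(H, S) = Add(2, Mul(S, Pow(H, 2))) (Function('u')(H, S) = Add(Mul(Pow(H, 2), S), 2) = Add(Mul(S, Pow(H, 2)), 2) = Add(2, Mul(S, Pow(H, 2))))
Function('g')(b) = Mul(3, b)
Function('d')(E) = Add(-6, E)
Function('B')(X) = Add(Rational(1, 2), Mul(Rational(1, 4), X), Mul(Rational(1, 4), Pow(X, 2))) (Function('B')(X) = Mul(Add(Add(2, Mul(1, Pow(X, 2))), X), Pow(Add(Mul(3, 0), 4), -1)) = Mul(Add(Add(2, Pow(X, 2)), X), Pow(Add(0, 4), -1)) = Mul(Add(2, X, Pow(X, 2)), Pow(4, -1)) = Mul(Add(2, X, Pow(X, 2)), Rational(1, 4)) = Add(Rational(1, 2), Mul(Rational(1, 4), X), Mul(Rational(1, 4), Pow(X, 2))))
Mul(Add(Function('d')(0), Function('B')(3)), 11) = Mul(Add(Add(-6, 0), Add(Rational(1, 2), Mul(Rational(1, 4), 3), Mul(Rational(1, 4), Pow(3, 2)))), 11) = Mul(Add(-6, Add(Rational(1, 2), Rational(3, 4), Mul(Rational(1, 4), 9))), 11) = Mul(Add(-6, Add(Rational(1, 2), Rational(3, 4), Rational(9, 4))), 11) = Mul(Add(-6, Rational(7, 2)), 11) = Mul(Rational(-5, 2), 11) = Rational(-55, 2)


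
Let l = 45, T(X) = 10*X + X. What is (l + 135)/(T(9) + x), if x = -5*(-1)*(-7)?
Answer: 45/16 ≈ 2.8125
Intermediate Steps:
T(X) = 11*X
x = -35 (x = 5*(-7) = -35)
(l + 135)/(T(9) + x) = (45 + 135)/(11*9 - 35) = 180/(99 - 35) = 180/64 = 180*(1/64) = 45/16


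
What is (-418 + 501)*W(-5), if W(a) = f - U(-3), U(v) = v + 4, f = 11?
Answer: 830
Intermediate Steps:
U(v) = 4 + v
W(a) = 10 (W(a) = 11 - (4 - 3) = 11 - 1*1 = 11 - 1 = 10)
(-418 + 501)*W(-5) = (-418 + 501)*10 = 83*10 = 830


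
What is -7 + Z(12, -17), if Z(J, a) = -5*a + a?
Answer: 61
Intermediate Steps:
Z(J, a) = -4*a
-7 + Z(12, -17) = -7 - 4*(-17) = -7 + 68 = 61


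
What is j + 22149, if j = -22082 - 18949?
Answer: -18882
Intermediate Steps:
j = -41031
j + 22149 = -41031 + 22149 = -18882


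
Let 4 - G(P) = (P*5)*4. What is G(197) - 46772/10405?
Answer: -41000852/10405 ≈ -3940.5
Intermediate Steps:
G(P) = 4 - 20*P (G(P) = 4 - P*5*4 = 4 - 5*P*4 = 4 - 20*P)
G(197) - 46772/10405 = (4 - 20*197) - 46772/10405 = (4 - 3940) - 46772/10405 = -3936 - 1*46772/10405 = -3936 - 46772/10405 = -41000852/10405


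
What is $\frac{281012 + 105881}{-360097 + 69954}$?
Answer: $- \frac{386893}{290143} \approx -1.3335$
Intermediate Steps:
$\frac{281012 + 105881}{-360097 + 69954} = \frac{386893}{-290143} = 386893 \left(- \frac{1}{290143}\right) = - \frac{386893}{290143}$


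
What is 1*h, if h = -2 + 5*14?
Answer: 68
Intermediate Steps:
h = 68 (h = -2 + 70 = 68)
1*h = 1*68 = 68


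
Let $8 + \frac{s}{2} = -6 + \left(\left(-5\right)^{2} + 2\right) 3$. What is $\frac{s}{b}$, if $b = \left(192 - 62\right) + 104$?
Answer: $\frac{67}{117} \approx 0.57265$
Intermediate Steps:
$b = 234$ ($b = 130 + 104 = 234$)
$s = 134$ ($s = -16 + 2 \left(-6 + \left(\left(-5\right)^{2} + 2\right) 3\right) = -16 + 2 \left(-6 + \left(25 + 2\right) 3\right) = -16 + 2 \left(-6 + 27 \cdot 3\right) = -16 + 2 \left(-6 + 81\right) = -16 + 2 \cdot 75 = -16 + 150 = 134$)
$\frac{s}{b} = \frac{134}{234} = 134 \cdot \frac{1}{234} = \frac{67}{117}$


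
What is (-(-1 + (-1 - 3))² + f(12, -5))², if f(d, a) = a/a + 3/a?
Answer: 15129/25 ≈ 605.16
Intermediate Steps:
f(d, a) = 1 + 3/a
(-(-1 + (-1 - 3))² + f(12, -5))² = (-(-1 + (-1 - 3))² + (3 - 5)/(-5))² = (-(-1 - 4)² - ⅕*(-2))² = (-1*(-5)² + ⅖)² = (-1*25 + ⅖)² = (-25 + ⅖)² = (-123/5)² = 15129/25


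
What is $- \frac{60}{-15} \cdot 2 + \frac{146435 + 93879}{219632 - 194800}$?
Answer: $\frac{219485}{12416} \approx 17.678$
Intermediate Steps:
$- \frac{60}{-15} \cdot 2 + \frac{146435 + 93879}{219632 - 194800} = \left(-60\right) \left(- \frac{1}{15}\right) 2 + \frac{240314}{24832} = 4 \cdot 2 + 240314 \cdot \frac{1}{24832} = 8 + \frac{120157}{12416} = \frac{219485}{12416}$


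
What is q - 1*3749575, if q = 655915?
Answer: -3093660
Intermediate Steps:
q - 1*3749575 = 655915 - 1*3749575 = 655915 - 3749575 = -3093660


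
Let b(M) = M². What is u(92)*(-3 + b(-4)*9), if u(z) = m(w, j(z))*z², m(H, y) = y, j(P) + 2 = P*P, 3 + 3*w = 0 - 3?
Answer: 10098753888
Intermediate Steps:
w = -2 (w = -1 + (0 - 3)/3 = -1 + (⅓)*(-3) = -1 - 1 = -2)
j(P) = -2 + P² (j(P) = -2 + P*P = -2 + P²)
u(z) = z²*(-2 + z²) (u(z) = (-2 + z²)*z² = z²*(-2 + z²))
u(92)*(-3 + b(-4)*9) = (92²*(-2 + 92²))*(-3 + (-4)²*9) = (8464*(-2 + 8464))*(-3 + 16*9) = (8464*8462)*(-3 + 144) = 71622368*141 = 10098753888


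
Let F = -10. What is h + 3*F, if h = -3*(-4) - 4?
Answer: -22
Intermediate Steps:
h = 8 (h = 12 - 4 = 8)
h + 3*F = 8 + 3*(-10) = 8 - 30 = -22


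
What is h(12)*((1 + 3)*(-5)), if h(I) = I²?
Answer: -2880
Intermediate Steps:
h(12)*((1 + 3)*(-5)) = 12²*((1 + 3)*(-5)) = 144*(4*(-5)) = 144*(-20) = -2880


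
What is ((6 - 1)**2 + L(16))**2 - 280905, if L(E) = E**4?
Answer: 4297963816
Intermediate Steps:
((6 - 1)**2 + L(16))**2 - 280905 = ((6 - 1)**2 + 16**4)**2 - 280905 = (5**2 + 65536)**2 - 280905 = (25 + 65536)**2 - 280905 = 65561**2 - 280905 = 4298244721 - 280905 = 4297963816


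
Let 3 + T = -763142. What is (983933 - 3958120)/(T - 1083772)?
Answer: 2974187/1846917 ≈ 1.6104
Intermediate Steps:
T = -763145 (T = -3 - 763142 = -763145)
(983933 - 3958120)/(T - 1083772) = (983933 - 3958120)/(-763145 - 1083772) = -2974187/(-1846917) = -2974187*(-1/1846917) = 2974187/1846917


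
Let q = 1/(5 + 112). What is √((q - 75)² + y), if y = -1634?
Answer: 5*√2184610/117 ≈ 63.164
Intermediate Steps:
q = 1/117 ≈ 0.0085470
√((q - 75)² + y) = √((1/117 - 75)² - 1634) = √((-8774/117)² - 1634) = √(76983076/13689 - 1634) = √(54615250/13689) = 5*√2184610/117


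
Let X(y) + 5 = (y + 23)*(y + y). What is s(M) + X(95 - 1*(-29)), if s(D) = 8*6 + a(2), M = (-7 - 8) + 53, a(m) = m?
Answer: 36501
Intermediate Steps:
X(y) = -5 + 2*y*(23 + y) (X(y) = -5 + (y + 23)*(y + y) = -5 + (23 + y)*(2*y) = -5 + 2*y*(23 + y))
M = 38 (M = -15 + 53 = 38)
s(D) = 50 (s(D) = 8*6 + 2 = 48 + 2 = 50)
s(M) + X(95 - 1*(-29)) = 50 + (-5 + 2*(95 - 1*(-29))² + 46*(95 - 1*(-29))) = 50 + (-5 + 2*(95 + 29)² + 46*(95 + 29)) = 50 + (-5 + 2*124² + 46*124) = 50 + (-5 + 2*15376 + 5704) = 50 + (-5 + 30752 + 5704) = 50 + 36451 = 36501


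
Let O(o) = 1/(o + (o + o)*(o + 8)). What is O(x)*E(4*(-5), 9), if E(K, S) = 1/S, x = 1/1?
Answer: 1/171 ≈ 0.0058480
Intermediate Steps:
x = 1
O(o) = 1/(o + 2*o*(8 + o)) (O(o) = 1/(o + (2*o)*(8 + o)) = 1/(o + 2*o*(8 + o)))
O(x)*E(4*(-5), 9) = (1/(1*(17 + 2*1)))/9 = (1/(17 + 2))*(⅑) = (1/19)*(⅑) = 1/171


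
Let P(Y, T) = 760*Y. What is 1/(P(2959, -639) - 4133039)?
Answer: -1/1884199 ≈ -5.3073e-7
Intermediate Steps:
1/(P(2959, -639) - 4133039) = 1/(760*2959 - 4133039) = 1/(2248840 - 4133039) = 1/(-1884199) = -1/1884199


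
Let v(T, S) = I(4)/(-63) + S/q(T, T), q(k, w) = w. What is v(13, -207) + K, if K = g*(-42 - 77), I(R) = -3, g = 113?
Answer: -3675365/273 ≈ -13463.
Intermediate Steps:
v(T, S) = 1/21 + S/T (v(T, S) = -3/(-63) + S/T = -3*(-1/63) + S/T = 1/21 + S/T)
K = -13447 (K = 113*(-42 - 77) = 113*(-119) = -13447)
v(13, -207) + K = (-207 + (1/21)*13)/13 - 13447 = (-207 + 13/21)/13 - 13447 = (1/13)*(-4334/21) - 13447 = -4334/273 - 13447 = -3675365/273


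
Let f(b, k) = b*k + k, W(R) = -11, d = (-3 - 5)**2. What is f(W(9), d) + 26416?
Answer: 25776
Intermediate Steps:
d = 64 (d = (-8)**2 = 64)
f(b, k) = k + b*k
f(W(9), d) + 26416 = 64*(1 - 11) + 26416 = 64*(-10) + 26416 = -640 + 26416 = 25776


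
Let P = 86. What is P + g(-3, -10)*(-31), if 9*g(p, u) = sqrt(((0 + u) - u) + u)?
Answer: 86 - 31*I*sqrt(10)/9 ≈ 86.0 - 10.892*I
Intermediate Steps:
g(p, u) = sqrt(u)/9 (g(p, u) = sqrt(((0 + u) - u) + u)/9 = sqrt((u - u) + u)/9 = sqrt(0 + u)/9 = sqrt(u)/9)
P + g(-3, -10)*(-31) = 86 + (sqrt(-10)/9)*(-31) = 86 + ((I*sqrt(10))/9)*(-31) = 86 + (I*sqrt(10)/9)*(-31) = 86 - 31*I*sqrt(10)/9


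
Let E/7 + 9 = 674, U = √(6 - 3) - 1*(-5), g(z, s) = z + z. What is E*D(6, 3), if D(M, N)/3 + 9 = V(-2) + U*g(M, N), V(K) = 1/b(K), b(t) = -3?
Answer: 707560 + 167580*√3 ≈ 9.9782e+5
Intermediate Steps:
g(z, s) = 2*z
U = 5 + √3 (U = √3 + 5 = 5 + √3 ≈ 6.7320)
E = 4655 (E = -63 + 7*674 = -63 + 4718 = 4655)
V(K) = -⅓ (V(K) = 1/(-3) = 1*(-⅓) = -⅓)
D(M, N) = -28 + 6*M*(5 + √3) (D(M, N) = -27 + 3*(-⅓ + (5 + √3)*(2*M)) = -27 + 3*(-⅓ + 2*M*(5 + √3)) = -27 + (-1 + 6*M*(5 + √3)) = -28 + 6*M*(5 + √3))
E*D(6, 3) = 4655*(-28 + 6*6*(5 + √3)) = 4655*(-28 + (180 + 36*√3)) = 4655*(152 + 36*√3) = 707560 + 167580*√3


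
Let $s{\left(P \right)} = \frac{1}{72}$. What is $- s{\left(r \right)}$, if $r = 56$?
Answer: $- \frac{1}{72} \approx -0.013889$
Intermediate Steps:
$s{\left(P \right)} = \frac{1}{72}$
$- s{\left(r \right)} = \left(-1\right) \frac{1}{72} = - \frac{1}{72}$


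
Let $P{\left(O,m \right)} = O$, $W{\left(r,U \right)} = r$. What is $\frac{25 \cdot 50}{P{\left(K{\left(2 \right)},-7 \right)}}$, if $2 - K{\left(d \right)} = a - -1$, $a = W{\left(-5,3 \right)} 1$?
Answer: $\frac{625}{3} \approx 208.33$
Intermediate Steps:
$a = -5$ ($a = \left(-5\right) 1 = -5$)
$K{\left(d \right)} = 6$ ($K{\left(d \right)} = 2 - \left(-5 - -1\right) = 2 - \left(-5 + 1\right) = 2 - -4 = 2 + 4 = 6$)
$\frac{25 \cdot 50}{P{\left(K{\left(2 \right)},-7 \right)}} = \frac{25 \cdot 50}{6} = 1250 \cdot \frac{1}{6} = \frac{625}{3}$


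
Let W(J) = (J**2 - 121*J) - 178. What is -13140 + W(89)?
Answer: -16166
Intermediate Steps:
W(J) = -178 + J**2 - 121*J
-13140 + W(89) = -13140 + (-178 + 89**2 - 121*89) = -13140 + (-178 + 7921 - 10769) = -13140 - 3026 = -16166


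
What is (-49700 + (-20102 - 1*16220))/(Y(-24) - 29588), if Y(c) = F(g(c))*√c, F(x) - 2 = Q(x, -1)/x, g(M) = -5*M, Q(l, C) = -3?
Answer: 509043787200/175089967523 + 67957380*I*√6/175089967523 ≈ 2.9073 + 0.00095072*I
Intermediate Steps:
F(x) = 2 - 3/x
Y(c) = √c*(2 + 3/(5*c)) (Y(c) = (2 - 3*(-1/(5*c)))*√c = (2 - (-3)/(5*c))*√c = (2 + 3/(5*c))*√c = √c*(2 + 3/(5*c)))
(-49700 + (-20102 - 1*16220))/(Y(-24) - 29588) = (-49700 + (-20102 - 1*16220))/((3 + 10*(-24))/(5*√(-24)) - 29588) = (-49700 + (-20102 - 16220))/((-I*√6/12)*(3 - 240)/5 - 29588) = (-49700 - 36322)/((⅕)*(-I*√6/12)*(-237) - 29588) = -86022/(79*I*√6/20 - 29588) = -86022/(-29588 + 79*I*√6/20)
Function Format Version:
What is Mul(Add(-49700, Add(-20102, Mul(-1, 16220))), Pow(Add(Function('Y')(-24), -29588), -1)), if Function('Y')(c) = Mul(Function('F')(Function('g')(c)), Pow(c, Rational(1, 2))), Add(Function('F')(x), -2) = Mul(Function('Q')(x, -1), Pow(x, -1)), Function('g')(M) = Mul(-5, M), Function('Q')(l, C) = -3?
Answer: Add(Rational(509043787200, 175089967523), Mul(Rational(67957380, 175089967523), I, Pow(6, Rational(1, 2)))) ≈ Add(2.9073, Mul(0.00095072, I))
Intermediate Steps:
Function('F')(x) = Add(2, Mul(-3, Pow(x, -1)))
Function('Y')(c) = Mul(Pow(c, Rational(1, 2)), Add(2, Mul(Rational(3, 5), Pow(c, -1)))) (Function('Y')(c) = Mul(Add(2, Mul(-3, Pow(Mul(-5, c), -1))), Pow(c, Rational(1, 2))) = Mul(Add(2, Mul(-3, Mul(Rational(-1, 5), Pow(c, -1)))), Pow(c, Rational(1, 2))) = Mul(Add(2, Mul(Rational(3, 5), Pow(c, -1))), Pow(c, Rational(1, 2))) = Mul(Pow(c, Rational(1, 2)), Add(2, Mul(Rational(3, 5), Pow(c, -1)))))
Mul(Add(-49700, Add(-20102, Mul(-1, 16220))), Pow(Add(Function('Y')(-24), -29588), -1)) = Mul(Add(-49700, Add(-20102, Mul(-1, 16220))), Pow(Add(Mul(Rational(1, 5), Pow(-24, Rational(-1, 2)), Add(3, Mul(10, -24))), -29588), -1)) = Mul(Add(-49700, Add(-20102, -16220)), Pow(Add(Mul(Rational(1, 5), Mul(Rational(-1, 12), I, Pow(6, Rational(1, 2))), Add(3, -240)), -29588), -1)) = Mul(Add(-49700, -36322), Pow(Add(Mul(Rational(1, 5), Mul(Rational(-1, 12), I, Pow(6, Rational(1, 2))), -237), -29588), -1)) = Mul(-86022, Pow(Add(Mul(Rational(79, 20), I, Pow(6, Rational(1, 2))), -29588), -1)) = Mul(-86022, Pow(Add(-29588, Mul(Rational(79, 20), I, Pow(6, Rational(1, 2)))), -1))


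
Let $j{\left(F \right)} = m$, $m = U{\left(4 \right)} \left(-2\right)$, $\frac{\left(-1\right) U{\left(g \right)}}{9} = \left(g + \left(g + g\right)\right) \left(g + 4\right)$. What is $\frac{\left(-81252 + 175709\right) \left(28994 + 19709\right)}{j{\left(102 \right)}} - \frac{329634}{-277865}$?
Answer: $\frac{1278273841143967}{480150720} \approx 2.6622 \cdot 10^{6}$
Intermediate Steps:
$U{\left(g \right)} = - 27 g \left(4 + g\right)$ ($U{\left(g \right)} = - 9 \left(g + \left(g + g\right)\right) \left(g + 4\right) = - 9 \left(g + 2 g\right) \left(4 + g\right) = - 9 \cdot 3 g \left(4 + g\right) = - 27 g \left(4 + g\right)$)
$m = 1728$ ($m = \left(-27\right) 4 \left(4 + 4\right) \left(-2\right) = \left(-27\right) 4 \cdot 8 \left(-2\right) = \left(-864\right) \left(-2\right) = 1728$)
$j{\left(F \right)} = 1728$
$\frac{\left(-81252 + 175709\right) \left(28994 + 19709\right)}{j{\left(102 \right)}} - \frac{329634}{-277865} = \frac{\left(-81252 + 175709\right) \left(28994 + 19709\right)}{1728} - \frac{329634}{-277865} = 94457 \cdot 48703 \cdot \frac{1}{1728} - - \frac{329634}{277865} = 4600339271 \cdot \frac{1}{1728} + \frac{329634}{277865} = \frac{4600339271}{1728} + \frac{329634}{277865} = \frac{1278273841143967}{480150720}$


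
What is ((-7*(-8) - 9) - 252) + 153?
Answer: -52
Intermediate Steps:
((-7*(-8) - 9) - 252) + 153 = ((56 - 9) - 252) + 153 = (47 - 252) + 153 = -205 + 153 = -52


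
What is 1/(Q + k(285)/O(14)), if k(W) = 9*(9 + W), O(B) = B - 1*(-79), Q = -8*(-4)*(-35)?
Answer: -31/33838 ≈ -0.00091613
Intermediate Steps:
Q = -1120 (Q = 32*(-35) = -1120)
O(B) = 79 + B (O(B) = B + 79 = 79 + B)
k(W) = 81 + 9*W
1/(Q + k(285)/O(14)) = 1/(-1120 + (81 + 9*285)/(79 + 14)) = 1/(-1120 + (81 + 2565)/93) = 1/(-1120 + 2646*(1/93)) = 1/(-1120 + 882/31) = 1/(-33838/31) = -31/33838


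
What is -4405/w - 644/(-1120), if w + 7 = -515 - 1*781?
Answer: 206169/52120 ≈ 3.9557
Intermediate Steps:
w = -1303 (w = -7 + (-515 - 1*781) = -7 + (-515 - 781) = -7 - 1296 = -1303)
-4405/w - 644/(-1120) = -4405/(-1303) - 644/(-1120) = -4405*(-1/1303) - 644*(-1/1120) = 4405/1303 + 23/40 = 206169/52120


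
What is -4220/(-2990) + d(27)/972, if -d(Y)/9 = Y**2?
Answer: -6385/1196 ≈ -5.3386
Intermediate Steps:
d(Y) = -9*Y**2
-4220/(-2990) + d(27)/972 = -4220/(-2990) - 9*27**2/972 = -4220*(-1/2990) - 9*729*(1/972) = 422/299 - 6561*1/972 = 422/299 - 27/4 = -6385/1196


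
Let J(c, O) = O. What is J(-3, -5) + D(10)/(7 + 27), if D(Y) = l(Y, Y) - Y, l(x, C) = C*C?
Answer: -40/17 ≈ -2.3529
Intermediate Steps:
l(x, C) = C**2
D(Y) = Y**2 - Y
J(-3, -5) + D(10)/(7 + 27) = -5 + (10*(-1 + 10))/(7 + 27) = -5 + (10*9)/34 = -5 + (1/34)*90 = -5 + 45/17 = -40/17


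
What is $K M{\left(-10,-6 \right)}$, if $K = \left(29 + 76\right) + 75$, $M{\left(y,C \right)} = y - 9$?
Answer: $-3420$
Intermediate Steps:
$M{\left(y,C \right)} = -9 + y$ ($M{\left(y,C \right)} = y - 9 = -9 + y$)
$K = 180$ ($K = 105 + 75 = 180$)
$K M{\left(-10,-6 \right)} = 180 \left(-9 - 10\right) = 180 \left(-19\right) = -3420$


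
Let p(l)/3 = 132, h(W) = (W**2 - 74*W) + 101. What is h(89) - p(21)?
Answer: 1040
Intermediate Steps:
h(W) = 101 + W**2 - 74*W
p(l) = 396 (p(l) = 3*132 = 396)
h(89) - p(21) = (101 + 89**2 - 74*89) - 1*396 = (101 + 7921 - 6586) - 396 = 1436 - 396 = 1040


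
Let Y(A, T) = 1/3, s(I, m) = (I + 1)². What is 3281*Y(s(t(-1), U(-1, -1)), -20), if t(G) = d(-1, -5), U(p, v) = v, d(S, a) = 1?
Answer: 3281/3 ≈ 1093.7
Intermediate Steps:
t(G) = 1
s(I, m) = (1 + I)²
Y(A, T) = ⅓
3281*Y(s(t(-1), U(-1, -1)), -20) = 3281*(⅓) = 3281/3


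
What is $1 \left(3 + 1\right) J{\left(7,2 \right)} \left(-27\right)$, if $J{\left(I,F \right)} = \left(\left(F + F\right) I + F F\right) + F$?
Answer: $-3672$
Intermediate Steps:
$J{\left(I,F \right)} = F + F^{2} + 2 F I$ ($J{\left(I,F \right)} = \left(2 F I + F^{2}\right) + F = \left(F^{2} + 2 F I\right) + F = F + F^{2} + 2 F I$)
$1 \left(3 + 1\right) J{\left(7,2 \right)} \left(-27\right) = 1 \left(3 + 1\right) 2 \left(1 + 2 + 2 \cdot 7\right) \left(-27\right) = 1 \cdot 4 \cdot 2 \left(1 + 2 + 14\right) \left(-27\right) = 4 \cdot 2 \cdot 17 \left(-27\right) = 4 \cdot 34 \left(-27\right) = 136 \left(-27\right) = -3672$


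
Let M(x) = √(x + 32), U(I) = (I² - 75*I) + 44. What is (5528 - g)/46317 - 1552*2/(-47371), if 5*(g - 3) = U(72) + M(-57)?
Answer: 2035611527/10970413035 - I/46317 ≈ 0.18555 - 2.159e-5*I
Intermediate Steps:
U(I) = 44 + I² - 75*I
M(x) = √(32 + x)
g = -157/5 + I (g = 3 + ((44 + 72² - 75*72) + √(32 - 57))/5 = 3 + ((44 + 5184 - 5400) + √(-25))/5 = 3 + (-172 + 5*I)/5 = 3 + (-172/5 + I) = -157/5 + I ≈ -31.4 + 1.0*I)
(5528 - g)/46317 - 1552*2/(-47371) = (5528 - (-157/5 + I))/46317 - 1552*2/(-47371) = (5528 + (157/5 - I))*(1/46317) - 3104*(-1/47371) = (27797/5 - I)*(1/46317) + 3104/47371 = (27797/231585 - I/46317) + 3104/47371 = 2035611527/10970413035 - I/46317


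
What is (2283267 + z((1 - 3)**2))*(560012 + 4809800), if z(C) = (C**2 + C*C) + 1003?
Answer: 12266272291224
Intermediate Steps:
z(C) = 1003 + 2*C**2 (z(C) = (C**2 + C**2) + 1003 = 2*C**2 + 1003 = 1003 + 2*C**2)
(2283267 + z((1 - 3)**2))*(560012 + 4809800) = (2283267 + (1003 + 2*((1 - 3)**2)**2))*(560012 + 4809800) = (2283267 + (1003 + 2*((-2)**2)**2))*5369812 = (2283267 + (1003 + 2*4**2))*5369812 = (2283267 + (1003 + 2*16))*5369812 = (2283267 + (1003 + 32))*5369812 = (2283267 + 1035)*5369812 = 2284302*5369812 = 12266272291224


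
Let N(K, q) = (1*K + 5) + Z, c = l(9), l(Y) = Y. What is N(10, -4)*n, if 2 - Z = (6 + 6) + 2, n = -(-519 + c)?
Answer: 1530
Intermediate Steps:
c = 9
n = 510 (n = -(-519 + 9) = -1*(-510) = 510)
Z = -12 (Z = 2 - ((6 + 6) + 2) = 2 - (12 + 2) = 2 - 1*14 = 2 - 14 = -12)
N(K, q) = -7 + K (N(K, q) = (1*K + 5) - 12 = (K + 5) - 12 = (5 + K) - 12 = -7 + K)
N(10, -4)*n = (-7 + 10)*510 = 3*510 = 1530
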